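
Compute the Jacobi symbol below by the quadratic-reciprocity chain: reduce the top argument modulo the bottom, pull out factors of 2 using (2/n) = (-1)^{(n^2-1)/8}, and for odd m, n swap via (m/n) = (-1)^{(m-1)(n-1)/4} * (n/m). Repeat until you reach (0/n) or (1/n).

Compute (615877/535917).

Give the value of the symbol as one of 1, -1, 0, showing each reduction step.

(615877/535917) = (79960/535917)   [reduce mod 535917]
79960 = 2^3·9995; (2/535917) = -1 since 535917 mod 8 = 5, so (79960/535917) = (-1)^3·(9995/535917); sign now -1
reciprocity: (9995/535917) = +1·(535917/9995) since 9995 mod 4 = 3, 535917 mod 4 = 1; sign now -1
(535917/9995) = (6182/9995)   [reduce mod 9995]
6182 = 2^1·3091; (2/9995) = -1 since 9995 mod 8 = 3, so (6182/9995) = (-1)^1·(3091/9995); sign now +1
reciprocity: (3091/9995) = -1·(9995/3091) since 3091 mod 4 = 3, 9995 mod 4 = 3; sign now -1
(9995/3091) = (722/3091)   [reduce mod 3091]
722 = 2^1·361; (2/3091) = -1 since 3091 mod 8 = 3, so (722/3091) = (-1)^1·(361/3091); sign now +1
reciprocity: (361/3091) = +1·(3091/361) since 361 mod 4 = 1, 3091 mod 4 = 3; sign now +1
(3091/361) = (203/361)   [reduce mod 361]
reciprocity: (203/361) = +1·(361/203) since 203 mod 4 = 3, 361 mod 4 = 1; sign now +1
(361/203) = (158/203)   [reduce mod 203]
158 = 2^1·79; (2/203) = -1 since 203 mod 8 = 3, so (158/203) = (-1)^1·(79/203); sign now -1
reciprocity: (79/203) = -1·(203/79) since 79 mod 4 = 3, 203 mod 4 = 3; sign now +1
(203/79) = (45/79)   [reduce mod 79]
reciprocity: (45/79) = +1·(79/45) since 45 mod 4 = 1, 79 mod 4 = 3; sign now +1
(79/45) = (34/45)   [reduce mod 45]
34 = 2^1·17; (2/45) = -1 since 45 mod 8 = 5, so (34/45) = (-1)^1·(17/45); sign now -1
reciprocity: (17/45) = +1·(45/17) since 17 mod 4 = 1, 45 mod 4 = 1; sign now -1
(45/17) = (11/17)   [reduce mod 17]
reciprocity: (11/17) = +1·(17/11) since 11 mod 4 = 3, 17 mod 4 = 1; sign now -1
(17/11) = (6/11)   [reduce mod 11]
6 = 2^1·3; (2/11) = -1 since 11 mod 8 = 3, so (6/11) = (-1)^1·(3/11); sign now +1
reciprocity: (3/11) = -1·(11/3) since 3 mod 4 = 3, 11 mod 4 = 3; sign now -1
(11/3) = (2/3)   [reduce mod 3]
2 = 2^1·1; (2/3) = -1 since 3 mod 8 = 3, so (2/3) = (-1)^1·(1/3); sign now +1
(1/3) = 1; final value = sign = +1

1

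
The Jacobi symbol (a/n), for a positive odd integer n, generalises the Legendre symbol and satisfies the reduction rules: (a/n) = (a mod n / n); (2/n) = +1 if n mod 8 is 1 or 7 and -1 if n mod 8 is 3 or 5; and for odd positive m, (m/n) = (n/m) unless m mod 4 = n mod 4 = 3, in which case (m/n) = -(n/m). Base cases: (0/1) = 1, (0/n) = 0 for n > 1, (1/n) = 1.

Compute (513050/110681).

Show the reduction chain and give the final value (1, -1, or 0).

-1

(513050/110681) = (70326/110681)   [reduce mod 110681]
70326 = 2^1·35163; (2/110681) = +1 since 110681 mod 8 = 1, so (70326/110681) = (+1)^1·(35163/110681); sign now +1
reciprocity: (35163/110681) = +1·(110681/35163) since 35163 mod 4 = 3, 110681 mod 4 = 1; sign now +1
(110681/35163) = (5192/35163)   [reduce mod 35163]
5192 = 2^3·649; (2/35163) = -1 since 35163 mod 8 = 3, so (5192/35163) = (-1)^3·(649/35163); sign now -1
reciprocity: (649/35163) = +1·(35163/649) since 649 mod 4 = 1, 35163 mod 4 = 3; sign now -1
(35163/649) = (117/649)   [reduce mod 649]
reciprocity: (117/649) = +1·(649/117) since 117 mod 4 = 1, 649 mod 4 = 1; sign now -1
(649/117) = (64/117)   [reduce mod 117]
64 = 2^6·1; (2/117) = -1 since 117 mod 8 = 5, so (64/117) = (-1)^6·(1/117); sign now -1
(1/117) = 1; final value = sign = -1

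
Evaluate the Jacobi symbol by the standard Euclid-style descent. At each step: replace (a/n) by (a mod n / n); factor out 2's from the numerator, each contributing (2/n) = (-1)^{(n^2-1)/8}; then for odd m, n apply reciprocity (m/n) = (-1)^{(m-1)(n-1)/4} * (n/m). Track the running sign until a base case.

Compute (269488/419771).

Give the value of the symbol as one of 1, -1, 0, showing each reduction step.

1

factor out 2^4: 269488 = 2^4·16843; with 419771 mod 8 = 3, (2/419771) = -1; sign now +1; continue with (16843/419771)
flip (16843/419771) -> (419771/16843): both odd, 16843 mod 4 = 3, 419771 mod 4 = 3, so the flip contributes -1; sign now -1
(419771/16843): 419771 mod 16843 = 15539, so (419771/16843) = (15539/16843)
flip (15539/16843) -> (16843/15539): both odd, 15539 mod 4 = 3, 16843 mod 4 = 3, so the flip contributes -1; sign now +1
(16843/15539): 16843 mod 15539 = 1304, so (16843/15539) = (1304/15539)
factor out 2^3: 1304 = 2^3·163; with 15539 mod 8 = 3, (2/15539) = -1; sign now -1; continue with (163/15539)
flip (163/15539) -> (15539/163): both odd, 163 mod 4 = 3, 15539 mod 4 = 3, so the flip contributes -1; sign now +1
(15539/163): 15539 mod 163 = 54, so (15539/163) = (54/163)
factor out 2^1: 54 = 2^1·27; with 163 mod 8 = 3, (2/163) = -1; sign now -1; continue with (27/163)
flip (27/163) -> (163/27): both odd, 27 mod 4 = 3, 163 mod 4 = 3, so the flip contributes -1; sign now +1
(163/27): 163 mod 27 = 1, so (163/27) = (1/27)
reached (1/27) = 1, so the symbol is +1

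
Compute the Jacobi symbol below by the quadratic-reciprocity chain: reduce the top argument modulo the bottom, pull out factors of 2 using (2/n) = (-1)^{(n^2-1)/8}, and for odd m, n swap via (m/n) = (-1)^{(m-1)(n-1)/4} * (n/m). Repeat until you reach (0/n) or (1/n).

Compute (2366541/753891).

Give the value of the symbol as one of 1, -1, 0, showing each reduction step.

(2366541/753891): 2366541 mod 753891 = 104868, so (2366541/753891) = (104868/753891)
factor out 2^2: 104868 = 2^2·26217; with 753891 mod 8 = 3, (2/753891) = -1; sign now +1; continue with (26217/753891)
flip (26217/753891) -> (753891/26217): both odd, 26217 mod 4 = 1, 753891 mod 4 = 3, so the flip contributes +1; sign now +1
(753891/26217): 753891 mod 26217 = 19815, so (753891/26217) = (19815/26217)
flip (19815/26217) -> (26217/19815): both odd, 19815 mod 4 = 3, 26217 mod 4 = 1, so the flip contributes +1; sign now +1
(26217/19815): 26217 mod 19815 = 6402, so (26217/19815) = (6402/19815)
factor out 2^1: 6402 = 2^1·3201; with 19815 mod 8 = 7, (2/19815) = +1; sign now +1; continue with (3201/19815)
flip (3201/19815) -> (19815/3201): both odd, 3201 mod 4 = 1, 19815 mod 4 = 3, so the flip contributes +1; sign now +1
(19815/3201): 19815 mod 3201 = 609, so (19815/3201) = (609/3201)
flip (609/3201) -> (3201/609): both odd, 609 mod 4 = 1, 3201 mod 4 = 1, so the flip contributes +1; sign now +1
(3201/609): 3201 mod 609 = 156, so (3201/609) = (156/609)
factor out 2^2: 156 = 2^2·39; with 609 mod 8 = 1, (2/609) = +1; sign now +1; continue with (39/609)
flip (39/609) -> (609/39): both odd, 39 mod 4 = 3, 609 mod 4 = 1, so the flip contributes +1; sign now +1
(609/39): 609 mod 39 = 24, so (609/39) = (24/39)
factor out 2^3: 24 = 2^3·3; with 39 mod 8 = 7, (2/39) = +1; sign now +1; continue with (3/39)
flip (3/39) -> (39/3): both odd, 3 mod 4 = 3, 39 mod 4 = 3, so the flip contributes -1; sign now -1
(39/3): 39 mod 3 = 0, so (39/3) = (0/3)
reached (0/3); gcd(a, n) > 1, so (0/3) = 0 and the symbol is 0

0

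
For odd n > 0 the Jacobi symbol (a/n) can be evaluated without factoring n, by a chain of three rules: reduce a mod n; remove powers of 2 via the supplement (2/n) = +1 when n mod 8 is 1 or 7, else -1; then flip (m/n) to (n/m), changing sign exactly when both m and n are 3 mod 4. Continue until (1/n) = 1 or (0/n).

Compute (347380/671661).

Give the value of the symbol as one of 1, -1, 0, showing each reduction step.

1

factor out 2^2: 347380 = 2^2·86845; with 671661 mod 8 = 5, (2/671661) = -1; sign now +1; continue with (86845/671661)
flip (86845/671661) -> (671661/86845): both odd, 86845 mod 4 = 1, 671661 mod 4 = 1, so the flip contributes +1; sign now +1
(671661/86845): 671661 mod 86845 = 63746, so (671661/86845) = (63746/86845)
factor out 2^1: 63746 = 2^1·31873; with 86845 mod 8 = 5, (2/86845) = -1; sign now -1; continue with (31873/86845)
flip (31873/86845) -> (86845/31873): both odd, 31873 mod 4 = 1, 86845 mod 4 = 1, so the flip contributes +1; sign now -1
(86845/31873): 86845 mod 31873 = 23099, so (86845/31873) = (23099/31873)
flip (23099/31873) -> (31873/23099): both odd, 23099 mod 4 = 3, 31873 mod 4 = 1, so the flip contributes +1; sign now -1
(31873/23099): 31873 mod 23099 = 8774, so (31873/23099) = (8774/23099)
factor out 2^1: 8774 = 2^1·4387; with 23099 mod 8 = 3, (2/23099) = -1; sign now +1; continue with (4387/23099)
flip (4387/23099) -> (23099/4387): both odd, 4387 mod 4 = 3, 23099 mod 4 = 3, so the flip contributes -1; sign now -1
(23099/4387): 23099 mod 4387 = 1164, so (23099/4387) = (1164/4387)
factor out 2^2: 1164 = 2^2·291; with 4387 mod 8 = 3, (2/4387) = -1; sign now -1; continue with (291/4387)
flip (291/4387) -> (4387/291): both odd, 291 mod 4 = 3, 4387 mod 4 = 3, so the flip contributes -1; sign now +1
(4387/291): 4387 mod 291 = 22, so (4387/291) = (22/291)
factor out 2^1: 22 = 2^1·11; with 291 mod 8 = 3, (2/291) = -1; sign now -1; continue with (11/291)
flip (11/291) -> (291/11): both odd, 11 mod 4 = 3, 291 mod 4 = 3, so the flip contributes -1; sign now +1
(291/11): 291 mod 11 = 5, so (291/11) = (5/11)
flip (5/11) -> (11/5): both odd, 5 mod 4 = 1, 11 mod 4 = 3, so the flip contributes +1; sign now +1
(11/5): 11 mod 5 = 1, so (11/5) = (1/5)
reached (1/5) = 1, so the symbol is +1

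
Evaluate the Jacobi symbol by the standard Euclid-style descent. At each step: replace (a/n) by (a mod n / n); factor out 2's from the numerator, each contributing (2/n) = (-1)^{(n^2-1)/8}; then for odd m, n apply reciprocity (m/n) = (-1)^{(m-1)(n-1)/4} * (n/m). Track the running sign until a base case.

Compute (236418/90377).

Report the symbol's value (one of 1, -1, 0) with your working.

0

(236418/90377) = (55664/90377)   [reduce mod 90377]
55664 = 2^4·3479; (2/90377) = +1 since 90377 mod 8 = 1, so (55664/90377) = (+1)^4·(3479/90377); sign now +1
reciprocity: (3479/90377) = +1·(90377/3479) since 3479 mod 4 = 3, 90377 mod 4 = 1; sign now +1
(90377/3479) = (3402/3479)   [reduce mod 3479]
3402 = 2^1·1701; (2/3479) = +1 since 3479 mod 8 = 7, so (3402/3479) = (+1)^1·(1701/3479); sign now +1
reciprocity: (1701/3479) = +1·(3479/1701) since 1701 mod 4 = 1, 3479 mod 4 = 3; sign now +1
(3479/1701) = (77/1701)   [reduce mod 1701]
reciprocity: (77/1701) = +1·(1701/77) since 77 mod 4 = 1, 1701 mod 4 = 1; sign now +1
(1701/77) = (7/77)   [reduce mod 77]
reciprocity: (7/77) = +1·(77/7) since 7 mod 4 = 3, 77 mod 4 = 1; sign now +1
(77/7) = (0/7)   [reduce mod 7]
(0/7) = 0   [gcd(a, n) > 1]; final value = 0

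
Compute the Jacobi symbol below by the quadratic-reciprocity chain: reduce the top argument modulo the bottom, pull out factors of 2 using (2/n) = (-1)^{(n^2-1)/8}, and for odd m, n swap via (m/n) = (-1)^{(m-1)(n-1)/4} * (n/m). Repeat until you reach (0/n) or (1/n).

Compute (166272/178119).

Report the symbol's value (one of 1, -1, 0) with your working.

0

factor out 2^7: 166272 = 2^7·1299; with 178119 mod 8 = 7, (2/178119) = +1; sign now +1; continue with (1299/178119)
flip (1299/178119) -> (178119/1299): both odd, 1299 mod 4 = 3, 178119 mod 4 = 3, so the flip contributes -1; sign now -1
(178119/1299): 178119 mod 1299 = 156, so (178119/1299) = (156/1299)
factor out 2^2: 156 = 2^2·39; with 1299 mod 8 = 3, (2/1299) = -1; sign now -1; continue with (39/1299)
flip (39/1299) -> (1299/39): both odd, 39 mod 4 = 3, 1299 mod 4 = 3, so the flip contributes -1; sign now +1
(1299/39): 1299 mod 39 = 12, so (1299/39) = (12/39)
factor out 2^2: 12 = 2^2·3; with 39 mod 8 = 7, (2/39) = +1; sign now +1; continue with (3/39)
flip (3/39) -> (39/3): both odd, 3 mod 4 = 3, 39 mod 4 = 3, so the flip contributes -1; sign now -1
(39/3): 39 mod 3 = 0, so (39/3) = (0/3)
reached (0/3); gcd(a, n) > 1, so (0/3) = 0 and the symbol is 0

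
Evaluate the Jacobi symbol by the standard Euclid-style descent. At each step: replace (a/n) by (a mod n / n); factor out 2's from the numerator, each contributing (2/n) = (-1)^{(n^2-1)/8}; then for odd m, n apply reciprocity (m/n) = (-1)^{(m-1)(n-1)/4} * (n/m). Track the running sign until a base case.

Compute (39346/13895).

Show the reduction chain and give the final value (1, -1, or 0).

-1

(39346/13895) = (11556/13895)   [reduce mod 13895]
11556 = 2^2·2889; (2/13895) = +1 since 13895 mod 8 = 7, so (11556/13895) = (+1)^2·(2889/13895); sign now +1
reciprocity: (2889/13895) = +1·(13895/2889) since 2889 mod 4 = 1, 13895 mod 4 = 3; sign now +1
(13895/2889) = (2339/2889)   [reduce mod 2889]
reciprocity: (2339/2889) = +1·(2889/2339) since 2339 mod 4 = 3, 2889 mod 4 = 1; sign now +1
(2889/2339) = (550/2339)   [reduce mod 2339]
550 = 2^1·275; (2/2339) = -1 since 2339 mod 8 = 3, so (550/2339) = (-1)^1·(275/2339); sign now -1
reciprocity: (275/2339) = -1·(2339/275) since 275 mod 4 = 3, 2339 mod 4 = 3; sign now +1
(2339/275) = (139/275)   [reduce mod 275]
reciprocity: (139/275) = -1·(275/139) since 139 mod 4 = 3, 275 mod 4 = 3; sign now -1
(275/139) = (136/139)   [reduce mod 139]
136 = 2^3·17; (2/139) = -1 since 139 mod 8 = 3, so (136/139) = (-1)^3·(17/139); sign now +1
reciprocity: (17/139) = +1·(139/17) since 17 mod 4 = 1, 139 mod 4 = 3; sign now +1
(139/17) = (3/17)   [reduce mod 17]
reciprocity: (3/17) = +1·(17/3) since 3 mod 4 = 3, 17 mod 4 = 1; sign now +1
(17/3) = (2/3)   [reduce mod 3]
2 = 2^1·1; (2/3) = -1 since 3 mod 8 = 3, so (2/3) = (-1)^1·(1/3); sign now -1
(1/3) = 1; final value = sign = -1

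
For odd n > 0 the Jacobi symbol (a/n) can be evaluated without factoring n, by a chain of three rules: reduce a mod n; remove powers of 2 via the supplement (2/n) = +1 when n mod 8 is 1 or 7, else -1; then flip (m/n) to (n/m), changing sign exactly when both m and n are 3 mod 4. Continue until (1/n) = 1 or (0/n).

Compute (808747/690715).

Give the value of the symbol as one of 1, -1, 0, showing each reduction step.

1

(808747/690715) = (118032/690715)   [reduce mod 690715]
118032 = 2^4·7377; (2/690715) = -1 since 690715 mod 8 = 3, so (118032/690715) = (-1)^4·(7377/690715); sign now +1
reciprocity: (7377/690715) = +1·(690715/7377) since 7377 mod 4 = 1, 690715 mod 4 = 3; sign now +1
(690715/7377) = (4654/7377)   [reduce mod 7377]
4654 = 2^1·2327; (2/7377) = +1 since 7377 mod 8 = 1, so (4654/7377) = (+1)^1·(2327/7377); sign now +1
reciprocity: (2327/7377) = +1·(7377/2327) since 2327 mod 4 = 3, 7377 mod 4 = 1; sign now +1
(7377/2327) = (396/2327)   [reduce mod 2327]
396 = 2^2·99; (2/2327) = +1 since 2327 mod 8 = 7, so (396/2327) = (+1)^2·(99/2327); sign now +1
reciprocity: (99/2327) = -1·(2327/99) since 99 mod 4 = 3, 2327 mod 4 = 3; sign now -1
(2327/99) = (50/99)   [reduce mod 99]
50 = 2^1·25; (2/99) = -1 since 99 mod 8 = 3, so (50/99) = (-1)^1·(25/99); sign now +1
reciprocity: (25/99) = +1·(99/25) since 25 mod 4 = 1, 99 mod 4 = 3; sign now +1
(99/25) = (24/25)   [reduce mod 25]
24 = 2^3·3; (2/25) = +1 since 25 mod 8 = 1, so (24/25) = (+1)^3·(3/25); sign now +1
reciprocity: (3/25) = +1·(25/3) since 3 mod 4 = 3, 25 mod 4 = 1; sign now +1
(25/3) = (1/3)   [reduce mod 3]
(1/3) = 1; final value = sign = +1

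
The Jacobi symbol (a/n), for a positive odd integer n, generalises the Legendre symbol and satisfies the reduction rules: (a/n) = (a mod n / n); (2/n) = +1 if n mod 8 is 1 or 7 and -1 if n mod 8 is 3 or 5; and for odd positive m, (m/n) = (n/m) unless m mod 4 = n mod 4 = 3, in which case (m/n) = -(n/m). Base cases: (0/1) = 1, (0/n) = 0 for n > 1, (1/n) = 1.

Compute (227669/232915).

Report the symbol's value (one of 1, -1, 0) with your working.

-1

reciprocity: (227669/232915) = +1·(232915/227669) since 227669 mod 4 = 1, 232915 mod 4 = 3; sign now +1
(232915/227669) = (5246/227669)   [reduce mod 227669]
5246 = 2^1·2623; (2/227669) = -1 since 227669 mod 8 = 5, so (5246/227669) = (-1)^1·(2623/227669); sign now -1
reciprocity: (2623/227669) = +1·(227669/2623) since 2623 mod 4 = 3, 227669 mod 4 = 1; sign now -1
(227669/2623) = (2091/2623)   [reduce mod 2623]
reciprocity: (2091/2623) = -1·(2623/2091) since 2091 mod 4 = 3, 2623 mod 4 = 3; sign now +1
(2623/2091) = (532/2091)   [reduce mod 2091]
532 = 2^2·133; (2/2091) = -1 since 2091 mod 8 = 3, so (532/2091) = (-1)^2·(133/2091); sign now +1
reciprocity: (133/2091) = +1·(2091/133) since 133 mod 4 = 1, 2091 mod 4 = 3; sign now +1
(2091/133) = (96/133)   [reduce mod 133]
96 = 2^5·3; (2/133) = -1 since 133 mod 8 = 5, so (96/133) = (-1)^5·(3/133); sign now -1
reciprocity: (3/133) = +1·(133/3) since 3 mod 4 = 3, 133 mod 4 = 1; sign now -1
(133/3) = (1/3)   [reduce mod 3]
(1/3) = 1; final value = sign = -1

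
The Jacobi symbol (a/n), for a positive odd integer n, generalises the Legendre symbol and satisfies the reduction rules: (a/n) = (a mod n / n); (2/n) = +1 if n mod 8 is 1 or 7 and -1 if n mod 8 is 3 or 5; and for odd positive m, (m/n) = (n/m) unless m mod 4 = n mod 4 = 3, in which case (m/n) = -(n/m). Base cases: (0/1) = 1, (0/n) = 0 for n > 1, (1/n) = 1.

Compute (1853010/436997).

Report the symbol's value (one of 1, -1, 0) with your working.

-1

(1853010/436997) = (105022/436997)   [reduce mod 436997]
105022 = 2^1·52511; (2/436997) = -1 since 436997 mod 8 = 5, so (105022/436997) = (-1)^1·(52511/436997); sign now -1
reciprocity: (52511/436997) = +1·(436997/52511) since 52511 mod 4 = 3, 436997 mod 4 = 1; sign now -1
(436997/52511) = (16909/52511)   [reduce mod 52511]
reciprocity: (16909/52511) = +1·(52511/16909) since 16909 mod 4 = 1, 52511 mod 4 = 3; sign now -1
(52511/16909) = (1784/16909)   [reduce mod 16909]
1784 = 2^3·223; (2/16909) = -1 since 16909 mod 8 = 5, so (1784/16909) = (-1)^3·(223/16909); sign now +1
reciprocity: (223/16909) = +1·(16909/223) since 223 mod 4 = 3, 16909 mod 4 = 1; sign now +1
(16909/223) = (184/223)   [reduce mod 223]
184 = 2^3·23; (2/223) = +1 since 223 mod 8 = 7, so (184/223) = (+1)^3·(23/223); sign now +1
reciprocity: (23/223) = -1·(223/23) since 23 mod 4 = 3, 223 mod 4 = 3; sign now -1
(223/23) = (16/23)   [reduce mod 23]
16 = 2^4·1; (2/23) = +1 since 23 mod 8 = 7, so (16/23) = (+1)^4·(1/23); sign now -1
(1/23) = 1; final value = sign = -1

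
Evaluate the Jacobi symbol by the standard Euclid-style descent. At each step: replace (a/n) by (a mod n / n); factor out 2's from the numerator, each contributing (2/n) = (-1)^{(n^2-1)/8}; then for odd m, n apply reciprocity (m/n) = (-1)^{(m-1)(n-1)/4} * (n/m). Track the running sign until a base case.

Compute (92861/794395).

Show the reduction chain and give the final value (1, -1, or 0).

-1

flip (92861/794395) -> (794395/92861): both odd, 92861 mod 4 = 1, 794395 mod 4 = 3, so the flip contributes +1; sign now +1
(794395/92861): 794395 mod 92861 = 51507, so (794395/92861) = (51507/92861)
flip (51507/92861) -> (92861/51507): both odd, 51507 mod 4 = 3, 92861 mod 4 = 1, so the flip contributes +1; sign now +1
(92861/51507): 92861 mod 51507 = 41354, so (92861/51507) = (41354/51507)
factor out 2^1: 41354 = 2^1·20677; with 51507 mod 8 = 3, (2/51507) = -1; sign now -1; continue with (20677/51507)
flip (20677/51507) -> (51507/20677): both odd, 20677 mod 4 = 1, 51507 mod 4 = 3, so the flip contributes +1; sign now -1
(51507/20677): 51507 mod 20677 = 10153, so (51507/20677) = (10153/20677)
flip (10153/20677) -> (20677/10153): both odd, 10153 mod 4 = 1, 20677 mod 4 = 1, so the flip contributes +1; sign now -1
(20677/10153): 20677 mod 10153 = 371, so (20677/10153) = (371/10153)
flip (371/10153) -> (10153/371): both odd, 371 mod 4 = 3, 10153 mod 4 = 1, so the flip contributes +1; sign now -1
(10153/371): 10153 mod 371 = 136, so (10153/371) = (136/371)
factor out 2^3: 136 = 2^3·17; with 371 mod 8 = 3, (2/371) = -1; sign now +1; continue with (17/371)
flip (17/371) -> (371/17): both odd, 17 mod 4 = 1, 371 mod 4 = 3, so the flip contributes +1; sign now +1
(371/17): 371 mod 17 = 14, so (371/17) = (14/17)
factor out 2^1: 14 = 2^1·7; with 17 mod 8 = 1, (2/17) = +1; sign now +1; continue with (7/17)
flip (7/17) -> (17/7): both odd, 7 mod 4 = 3, 17 mod 4 = 1, so the flip contributes +1; sign now +1
(17/7): 17 mod 7 = 3, so (17/7) = (3/7)
flip (3/7) -> (7/3): both odd, 3 mod 4 = 3, 7 mod 4 = 3, so the flip contributes -1; sign now -1
(7/3): 7 mod 3 = 1, so (7/3) = (1/3)
reached (1/3) = 1, so the symbol is -1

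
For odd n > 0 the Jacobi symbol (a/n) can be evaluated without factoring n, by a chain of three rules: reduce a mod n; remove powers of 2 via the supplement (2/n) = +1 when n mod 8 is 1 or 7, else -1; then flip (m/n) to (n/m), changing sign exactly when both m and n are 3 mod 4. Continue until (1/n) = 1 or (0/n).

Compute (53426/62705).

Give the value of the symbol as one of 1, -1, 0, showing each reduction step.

1

factor out 2^1: 53426 = 2^1·26713; with 62705 mod 8 = 1, (2/62705) = +1; sign now +1; continue with (26713/62705)
flip (26713/62705) -> (62705/26713): both odd, 26713 mod 4 = 1, 62705 mod 4 = 1, so the flip contributes +1; sign now +1
(62705/26713): 62705 mod 26713 = 9279, so (62705/26713) = (9279/26713)
flip (9279/26713) -> (26713/9279): both odd, 9279 mod 4 = 3, 26713 mod 4 = 1, so the flip contributes +1; sign now +1
(26713/9279): 26713 mod 9279 = 8155, so (26713/9279) = (8155/9279)
flip (8155/9279) -> (9279/8155): both odd, 8155 mod 4 = 3, 9279 mod 4 = 3, so the flip contributes -1; sign now -1
(9279/8155): 9279 mod 8155 = 1124, so (9279/8155) = (1124/8155)
factor out 2^2: 1124 = 2^2·281; with 8155 mod 8 = 3, (2/8155) = -1; sign now -1; continue with (281/8155)
flip (281/8155) -> (8155/281): both odd, 281 mod 4 = 1, 8155 mod 4 = 3, so the flip contributes +1; sign now -1
(8155/281): 8155 mod 281 = 6, so (8155/281) = (6/281)
factor out 2^1: 6 = 2^1·3; with 281 mod 8 = 1, (2/281) = +1; sign now -1; continue with (3/281)
flip (3/281) -> (281/3): both odd, 3 mod 4 = 3, 281 mod 4 = 1, so the flip contributes +1; sign now -1
(281/3): 281 mod 3 = 2, so (281/3) = (2/3)
factor out 2^1: 2 = 2^1·1; with 3 mod 8 = 3, (2/3) = -1; sign now +1; continue with (1/3)
reached (1/3) = 1, so the symbol is +1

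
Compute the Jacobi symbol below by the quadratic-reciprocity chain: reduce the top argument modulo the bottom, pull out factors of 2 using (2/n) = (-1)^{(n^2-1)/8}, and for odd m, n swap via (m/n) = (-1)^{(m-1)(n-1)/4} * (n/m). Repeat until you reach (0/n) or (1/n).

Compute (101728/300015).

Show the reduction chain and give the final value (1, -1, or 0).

-1

101728 = 2^5·3179; (2/300015) = +1 since 300015 mod 8 = 7, so (101728/300015) = (+1)^5·(3179/300015); sign now +1
reciprocity: (3179/300015) = -1·(300015/3179) since 3179 mod 4 = 3, 300015 mod 4 = 3; sign now -1
(300015/3179) = (1189/3179)   [reduce mod 3179]
reciprocity: (1189/3179) = +1·(3179/1189) since 1189 mod 4 = 1, 3179 mod 4 = 3; sign now -1
(3179/1189) = (801/1189)   [reduce mod 1189]
reciprocity: (801/1189) = +1·(1189/801) since 801 mod 4 = 1, 1189 mod 4 = 1; sign now -1
(1189/801) = (388/801)   [reduce mod 801]
388 = 2^2·97; (2/801) = +1 since 801 mod 8 = 1, so (388/801) = (+1)^2·(97/801); sign now -1
reciprocity: (97/801) = +1·(801/97) since 97 mod 4 = 1, 801 mod 4 = 1; sign now -1
(801/97) = (25/97)   [reduce mod 97]
reciprocity: (25/97) = +1·(97/25) since 25 mod 4 = 1, 97 mod 4 = 1; sign now -1
(97/25) = (22/25)   [reduce mod 25]
22 = 2^1·11; (2/25) = +1 since 25 mod 8 = 1, so (22/25) = (+1)^1·(11/25); sign now -1
reciprocity: (11/25) = +1·(25/11) since 11 mod 4 = 3, 25 mod 4 = 1; sign now -1
(25/11) = (3/11)   [reduce mod 11]
reciprocity: (3/11) = -1·(11/3) since 3 mod 4 = 3, 11 mod 4 = 3; sign now +1
(11/3) = (2/3)   [reduce mod 3]
2 = 2^1·1; (2/3) = -1 since 3 mod 8 = 3, so (2/3) = (-1)^1·(1/3); sign now -1
(1/3) = 1; final value = sign = -1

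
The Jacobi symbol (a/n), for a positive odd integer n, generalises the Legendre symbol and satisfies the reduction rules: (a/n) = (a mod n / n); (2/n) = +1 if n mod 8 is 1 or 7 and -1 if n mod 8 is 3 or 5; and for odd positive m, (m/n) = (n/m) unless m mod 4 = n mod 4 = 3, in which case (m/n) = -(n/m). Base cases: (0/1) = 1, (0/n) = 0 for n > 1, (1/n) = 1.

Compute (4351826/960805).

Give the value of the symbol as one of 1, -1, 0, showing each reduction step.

-1

(4351826/960805): 4351826 mod 960805 = 508606, so (4351826/960805) = (508606/960805)
factor out 2^1: 508606 = 2^1·254303; with 960805 mod 8 = 5, (2/960805) = -1; sign now -1; continue with (254303/960805)
flip (254303/960805) -> (960805/254303): both odd, 254303 mod 4 = 3, 960805 mod 4 = 1, so the flip contributes +1; sign now -1
(960805/254303): 960805 mod 254303 = 197896, so (960805/254303) = (197896/254303)
factor out 2^3: 197896 = 2^3·24737; with 254303 mod 8 = 7, (2/254303) = +1; sign now -1; continue with (24737/254303)
flip (24737/254303) -> (254303/24737): both odd, 24737 mod 4 = 1, 254303 mod 4 = 3, so the flip contributes +1; sign now -1
(254303/24737): 254303 mod 24737 = 6933, so (254303/24737) = (6933/24737)
flip (6933/24737) -> (24737/6933): both odd, 6933 mod 4 = 1, 24737 mod 4 = 1, so the flip contributes +1; sign now -1
(24737/6933): 24737 mod 6933 = 3938, so (24737/6933) = (3938/6933)
factor out 2^1: 3938 = 2^1·1969; with 6933 mod 8 = 5, (2/6933) = -1; sign now +1; continue with (1969/6933)
flip (1969/6933) -> (6933/1969): both odd, 1969 mod 4 = 1, 6933 mod 4 = 1, so the flip contributes +1; sign now +1
(6933/1969): 6933 mod 1969 = 1026, so (6933/1969) = (1026/1969)
factor out 2^1: 1026 = 2^1·513; with 1969 mod 8 = 1, (2/1969) = +1; sign now +1; continue with (513/1969)
flip (513/1969) -> (1969/513): both odd, 513 mod 4 = 1, 1969 mod 4 = 1, so the flip contributes +1; sign now +1
(1969/513): 1969 mod 513 = 430, so (1969/513) = (430/513)
factor out 2^1: 430 = 2^1·215; with 513 mod 8 = 1, (2/513) = +1; sign now +1; continue with (215/513)
flip (215/513) -> (513/215): both odd, 215 mod 4 = 3, 513 mod 4 = 1, so the flip contributes +1; sign now +1
(513/215): 513 mod 215 = 83, so (513/215) = (83/215)
flip (83/215) -> (215/83): both odd, 83 mod 4 = 3, 215 mod 4 = 3, so the flip contributes -1; sign now -1
(215/83): 215 mod 83 = 49, so (215/83) = (49/83)
flip (49/83) -> (83/49): both odd, 49 mod 4 = 1, 83 mod 4 = 3, so the flip contributes +1; sign now -1
(83/49): 83 mod 49 = 34, so (83/49) = (34/49)
factor out 2^1: 34 = 2^1·17; with 49 mod 8 = 1, (2/49) = +1; sign now -1; continue with (17/49)
flip (17/49) -> (49/17): both odd, 17 mod 4 = 1, 49 mod 4 = 1, so the flip contributes +1; sign now -1
(49/17): 49 mod 17 = 15, so (49/17) = (15/17)
flip (15/17) -> (17/15): both odd, 15 mod 4 = 3, 17 mod 4 = 1, so the flip contributes +1; sign now -1
(17/15): 17 mod 15 = 2, so (17/15) = (2/15)
factor out 2^1: 2 = 2^1·1; with 15 mod 8 = 7, (2/15) = +1; sign now -1; continue with (1/15)
reached (1/15) = 1, so the symbol is -1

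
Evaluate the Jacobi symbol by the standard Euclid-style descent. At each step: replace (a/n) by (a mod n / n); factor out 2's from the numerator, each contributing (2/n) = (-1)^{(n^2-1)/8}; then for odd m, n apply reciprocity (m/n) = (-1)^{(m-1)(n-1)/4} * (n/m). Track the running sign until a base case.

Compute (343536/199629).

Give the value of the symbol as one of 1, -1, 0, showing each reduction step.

0

(343536/199629): 343536 mod 199629 = 143907, so (343536/199629) = (143907/199629)
flip (143907/199629) -> (199629/143907): both odd, 143907 mod 4 = 3, 199629 mod 4 = 1, so the flip contributes +1; sign now +1
(199629/143907): 199629 mod 143907 = 55722, so (199629/143907) = (55722/143907)
factor out 2^1: 55722 = 2^1·27861; with 143907 mod 8 = 3, (2/143907) = -1; sign now -1; continue with (27861/143907)
flip (27861/143907) -> (143907/27861): both odd, 27861 mod 4 = 1, 143907 mod 4 = 3, so the flip contributes +1; sign now -1
(143907/27861): 143907 mod 27861 = 4602, so (143907/27861) = (4602/27861)
factor out 2^1: 4602 = 2^1·2301; with 27861 mod 8 = 5, (2/27861) = -1; sign now +1; continue with (2301/27861)
flip (2301/27861) -> (27861/2301): both odd, 2301 mod 4 = 1, 27861 mod 4 = 1, so the flip contributes +1; sign now +1
(27861/2301): 27861 mod 2301 = 249, so (27861/2301) = (249/2301)
flip (249/2301) -> (2301/249): both odd, 249 mod 4 = 1, 2301 mod 4 = 1, so the flip contributes +1; sign now +1
(2301/249): 2301 mod 249 = 60, so (2301/249) = (60/249)
factor out 2^2: 60 = 2^2·15; with 249 mod 8 = 1, (2/249) = +1; sign now +1; continue with (15/249)
flip (15/249) -> (249/15): both odd, 15 mod 4 = 3, 249 mod 4 = 1, so the flip contributes +1; sign now +1
(249/15): 249 mod 15 = 9, so (249/15) = (9/15)
flip (9/15) -> (15/9): both odd, 9 mod 4 = 1, 15 mod 4 = 3, so the flip contributes +1; sign now +1
(15/9): 15 mod 9 = 6, so (15/9) = (6/9)
factor out 2^1: 6 = 2^1·3; with 9 mod 8 = 1, (2/9) = +1; sign now +1; continue with (3/9)
flip (3/9) -> (9/3): both odd, 3 mod 4 = 3, 9 mod 4 = 1, so the flip contributes +1; sign now +1
(9/3): 9 mod 3 = 0, so (9/3) = (0/3)
reached (0/3); gcd(a, n) > 1, so (0/3) = 0 and the symbol is 0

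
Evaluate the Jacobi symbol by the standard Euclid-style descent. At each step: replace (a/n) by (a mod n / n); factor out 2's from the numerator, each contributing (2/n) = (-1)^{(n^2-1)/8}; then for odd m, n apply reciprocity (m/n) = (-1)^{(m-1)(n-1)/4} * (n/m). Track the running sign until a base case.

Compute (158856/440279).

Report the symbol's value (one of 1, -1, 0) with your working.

1

158856 = 2^3·19857; (2/440279) = +1 since 440279 mod 8 = 7, so (158856/440279) = (+1)^3·(19857/440279); sign now +1
reciprocity: (19857/440279) = +1·(440279/19857) since 19857 mod 4 = 1, 440279 mod 4 = 3; sign now +1
(440279/19857) = (3425/19857)   [reduce mod 19857]
reciprocity: (3425/19857) = +1·(19857/3425) since 3425 mod 4 = 1, 19857 mod 4 = 1; sign now +1
(19857/3425) = (2732/3425)   [reduce mod 3425]
2732 = 2^2·683; (2/3425) = +1 since 3425 mod 8 = 1, so (2732/3425) = (+1)^2·(683/3425); sign now +1
reciprocity: (683/3425) = +1·(3425/683) since 683 mod 4 = 3, 3425 mod 4 = 1; sign now +1
(3425/683) = (10/683)   [reduce mod 683]
10 = 2^1·5; (2/683) = -1 since 683 mod 8 = 3, so (10/683) = (-1)^1·(5/683); sign now -1
reciprocity: (5/683) = +1·(683/5) since 5 mod 4 = 1, 683 mod 4 = 3; sign now -1
(683/5) = (3/5)   [reduce mod 5]
reciprocity: (3/5) = +1·(5/3) since 3 mod 4 = 3, 5 mod 4 = 1; sign now -1
(5/3) = (2/3)   [reduce mod 3]
2 = 2^1·1; (2/3) = -1 since 3 mod 8 = 3, so (2/3) = (-1)^1·(1/3); sign now +1
(1/3) = 1; final value = sign = +1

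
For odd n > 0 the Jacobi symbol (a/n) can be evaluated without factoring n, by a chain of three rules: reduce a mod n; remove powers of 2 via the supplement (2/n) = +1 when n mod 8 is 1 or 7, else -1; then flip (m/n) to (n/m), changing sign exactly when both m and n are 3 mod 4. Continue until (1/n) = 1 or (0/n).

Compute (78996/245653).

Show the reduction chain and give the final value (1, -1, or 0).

78996 = 2^2·19749; (2/245653) = -1 since 245653 mod 8 = 5, so (78996/245653) = (-1)^2·(19749/245653); sign now +1
reciprocity: (19749/245653) = +1·(245653/19749) since 19749 mod 4 = 1, 245653 mod 4 = 1; sign now +1
(245653/19749) = (8665/19749)   [reduce mod 19749]
reciprocity: (8665/19749) = +1·(19749/8665) since 8665 mod 4 = 1, 19749 mod 4 = 1; sign now +1
(19749/8665) = (2419/8665)   [reduce mod 8665]
reciprocity: (2419/8665) = +1·(8665/2419) since 2419 mod 4 = 3, 8665 mod 4 = 1; sign now +1
(8665/2419) = (1408/2419)   [reduce mod 2419]
1408 = 2^7·11; (2/2419) = -1 since 2419 mod 8 = 3, so (1408/2419) = (-1)^7·(11/2419); sign now -1
reciprocity: (11/2419) = -1·(2419/11) since 11 mod 4 = 3, 2419 mod 4 = 3; sign now +1
(2419/11) = (10/11)   [reduce mod 11]
10 = 2^1·5; (2/11) = -1 since 11 mod 8 = 3, so (10/11) = (-1)^1·(5/11); sign now -1
reciprocity: (5/11) = +1·(11/5) since 5 mod 4 = 1, 11 mod 4 = 3; sign now -1
(11/5) = (1/5)   [reduce mod 5]
(1/5) = 1; final value = sign = -1

-1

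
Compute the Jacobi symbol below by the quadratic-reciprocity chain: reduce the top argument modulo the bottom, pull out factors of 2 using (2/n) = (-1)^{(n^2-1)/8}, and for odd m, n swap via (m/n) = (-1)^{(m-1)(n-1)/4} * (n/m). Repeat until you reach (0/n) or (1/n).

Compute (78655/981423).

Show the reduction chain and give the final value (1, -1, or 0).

1

reciprocity: (78655/981423) = -1·(981423/78655) since 78655 mod 4 = 3, 981423 mod 4 = 3; sign now -1
(981423/78655) = (37563/78655)   [reduce mod 78655]
reciprocity: (37563/78655) = -1·(78655/37563) since 37563 mod 4 = 3, 78655 mod 4 = 3; sign now +1
(78655/37563) = (3529/37563)   [reduce mod 37563]
reciprocity: (3529/37563) = +1·(37563/3529) since 3529 mod 4 = 1, 37563 mod 4 = 3; sign now +1
(37563/3529) = (2273/3529)   [reduce mod 3529]
reciprocity: (2273/3529) = +1·(3529/2273) since 2273 mod 4 = 1, 3529 mod 4 = 1; sign now +1
(3529/2273) = (1256/2273)   [reduce mod 2273]
1256 = 2^3·157; (2/2273) = +1 since 2273 mod 8 = 1, so (1256/2273) = (+1)^3·(157/2273); sign now +1
reciprocity: (157/2273) = +1·(2273/157) since 157 mod 4 = 1, 2273 mod 4 = 1; sign now +1
(2273/157) = (75/157)   [reduce mod 157]
reciprocity: (75/157) = +1·(157/75) since 75 mod 4 = 3, 157 mod 4 = 1; sign now +1
(157/75) = (7/75)   [reduce mod 75]
reciprocity: (7/75) = -1·(75/7) since 7 mod 4 = 3, 75 mod 4 = 3; sign now -1
(75/7) = (5/7)   [reduce mod 7]
reciprocity: (5/7) = +1·(7/5) since 5 mod 4 = 1, 7 mod 4 = 3; sign now -1
(7/5) = (2/5)   [reduce mod 5]
2 = 2^1·1; (2/5) = -1 since 5 mod 8 = 5, so (2/5) = (-1)^1·(1/5); sign now +1
(1/5) = 1; final value = sign = +1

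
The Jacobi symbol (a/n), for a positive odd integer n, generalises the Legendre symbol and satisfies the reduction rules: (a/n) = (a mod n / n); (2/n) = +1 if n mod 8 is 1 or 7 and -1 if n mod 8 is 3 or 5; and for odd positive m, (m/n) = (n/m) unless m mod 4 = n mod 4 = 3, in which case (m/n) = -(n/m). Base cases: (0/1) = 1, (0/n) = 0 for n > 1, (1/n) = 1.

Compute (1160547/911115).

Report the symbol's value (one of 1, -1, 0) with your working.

0

(1160547/911115): 1160547 mod 911115 = 249432, so (1160547/911115) = (249432/911115)
factor out 2^3: 249432 = 2^3·31179; with 911115 mod 8 = 3, (2/911115) = -1; sign now -1; continue with (31179/911115)
flip (31179/911115) -> (911115/31179): both odd, 31179 mod 4 = 3, 911115 mod 4 = 3, so the flip contributes -1; sign now +1
(911115/31179): 911115 mod 31179 = 6924, so (911115/31179) = (6924/31179)
factor out 2^2: 6924 = 2^2·1731; with 31179 mod 8 = 3, (2/31179) = -1; sign now +1; continue with (1731/31179)
flip (1731/31179) -> (31179/1731): both odd, 1731 mod 4 = 3, 31179 mod 4 = 3, so the flip contributes -1; sign now -1
(31179/1731): 31179 mod 1731 = 21, so (31179/1731) = (21/1731)
flip (21/1731) -> (1731/21): both odd, 21 mod 4 = 1, 1731 mod 4 = 3, so the flip contributes +1; sign now -1
(1731/21): 1731 mod 21 = 9, so (1731/21) = (9/21)
flip (9/21) -> (21/9): both odd, 9 mod 4 = 1, 21 mod 4 = 1, so the flip contributes +1; sign now -1
(21/9): 21 mod 9 = 3, so (21/9) = (3/9)
flip (3/9) -> (9/3): both odd, 3 mod 4 = 3, 9 mod 4 = 1, so the flip contributes +1; sign now -1
(9/3): 9 mod 3 = 0, so (9/3) = (0/3)
reached (0/3); gcd(a, n) > 1, so (0/3) = 0 and the symbol is 0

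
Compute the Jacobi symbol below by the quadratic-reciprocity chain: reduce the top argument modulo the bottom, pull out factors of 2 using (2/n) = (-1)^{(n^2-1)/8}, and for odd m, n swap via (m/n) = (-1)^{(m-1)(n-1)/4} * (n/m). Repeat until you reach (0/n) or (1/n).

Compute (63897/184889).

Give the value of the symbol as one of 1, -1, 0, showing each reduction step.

reciprocity: (63897/184889) = +1·(184889/63897) since 63897 mod 4 = 1, 184889 mod 4 = 1; sign now +1
(184889/63897) = (57095/63897)   [reduce mod 63897]
reciprocity: (57095/63897) = +1·(63897/57095) since 57095 mod 4 = 3, 63897 mod 4 = 1; sign now +1
(63897/57095) = (6802/57095)   [reduce mod 57095]
6802 = 2^1·3401; (2/57095) = +1 since 57095 mod 8 = 7, so (6802/57095) = (+1)^1·(3401/57095); sign now +1
reciprocity: (3401/57095) = +1·(57095/3401) since 3401 mod 4 = 1, 57095 mod 4 = 3; sign now +1
(57095/3401) = (2679/3401)   [reduce mod 3401]
reciprocity: (2679/3401) = +1·(3401/2679) since 2679 mod 4 = 3, 3401 mod 4 = 1; sign now +1
(3401/2679) = (722/2679)   [reduce mod 2679]
722 = 2^1·361; (2/2679) = +1 since 2679 mod 8 = 7, so (722/2679) = (+1)^1·(361/2679); sign now +1
reciprocity: (361/2679) = +1·(2679/361) since 361 mod 4 = 1, 2679 mod 4 = 3; sign now +1
(2679/361) = (152/361)   [reduce mod 361]
152 = 2^3·19; (2/361) = +1 since 361 mod 8 = 1, so (152/361) = (+1)^3·(19/361); sign now +1
reciprocity: (19/361) = +1·(361/19) since 19 mod 4 = 3, 361 mod 4 = 1; sign now +1
(361/19) = (0/19)   [reduce mod 19]
(0/19) = 0   [gcd(a, n) > 1]; final value = 0

0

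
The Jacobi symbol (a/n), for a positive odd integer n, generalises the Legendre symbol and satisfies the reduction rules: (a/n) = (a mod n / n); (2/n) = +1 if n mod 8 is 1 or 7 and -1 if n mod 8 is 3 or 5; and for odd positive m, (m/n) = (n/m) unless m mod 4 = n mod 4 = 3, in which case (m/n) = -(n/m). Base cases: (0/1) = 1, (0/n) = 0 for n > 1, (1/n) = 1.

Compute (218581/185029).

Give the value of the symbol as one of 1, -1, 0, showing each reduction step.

-1

(218581/185029) = (33552/185029)   [reduce mod 185029]
33552 = 2^4·2097; (2/185029) = -1 since 185029 mod 8 = 5, so (33552/185029) = (-1)^4·(2097/185029); sign now +1
reciprocity: (2097/185029) = +1·(185029/2097) since 2097 mod 4 = 1, 185029 mod 4 = 1; sign now +1
(185029/2097) = (493/2097)   [reduce mod 2097]
reciprocity: (493/2097) = +1·(2097/493) since 493 mod 4 = 1, 2097 mod 4 = 1; sign now +1
(2097/493) = (125/493)   [reduce mod 493]
reciprocity: (125/493) = +1·(493/125) since 125 mod 4 = 1, 493 mod 4 = 1; sign now +1
(493/125) = (118/125)   [reduce mod 125]
118 = 2^1·59; (2/125) = -1 since 125 mod 8 = 5, so (118/125) = (-1)^1·(59/125); sign now -1
reciprocity: (59/125) = +1·(125/59) since 59 mod 4 = 3, 125 mod 4 = 1; sign now -1
(125/59) = (7/59)   [reduce mod 59]
reciprocity: (7/59) = -1·(59/7) since 7 mod 4 = 3, 59 mod 4 = 3; sign now +1
(59/7) = (3/7)   [reduce mod 7]
reciprocity: (3/7) = -1·(7/3) since 3 mod 4 = 3, 7 mod 4 = 3; sign now -1
(7/3) = (1/3)   [reduce mod 3]
(1/3) = 1; final value = sign = -1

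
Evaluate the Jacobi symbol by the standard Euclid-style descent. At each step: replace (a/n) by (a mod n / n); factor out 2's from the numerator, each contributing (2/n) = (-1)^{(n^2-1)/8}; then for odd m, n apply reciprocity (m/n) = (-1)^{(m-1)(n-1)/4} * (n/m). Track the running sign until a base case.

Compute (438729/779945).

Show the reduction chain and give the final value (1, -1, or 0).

1

reciprocity: (438729/779945) = +1·(779945/438729) since 438729 mod 4 = 1, 779945 mod 4 = 1; sign now +1
(779945/438729) = (341216/438729)   [reduce mod 438729]
341216 = 2^5·10663; (2/438729) = +1 since 438729 mod 8 = 1, so (341216/438729) = (+1)^5·(10663/438729); sign now +1
reciprocity: (10663/438729) = +1·(438729/10663) since 10663 mod 4 = 3, 438729 mod 4 = 1; sign now +1
(438729/10663) = (1546/10663)   [reduce mod 10663]
1546 = 2^1·773; (2/10663) = +1 since 10663 mod 8 = 7, so (1546/10663) = (+1)^1·(773/10663); sign now +1
reciprocity: (773/10663) = +1·(10663/773) since 773 mod 4 = 1, 10663 mod 4 = 3; sign now +1
(10663/773) = (614/773)   [reduce mod 773]
614 = 2^1·307; (2/773) = -1 since 773 mod 8 = 5, so (614/773) = (-1)^1·(307/773); sign now -1
reciprocity: (307/773) = +1·(773/307) since 307 mod 4 = 3, 773 mod 4 = 1; sign now -1
(773/307) = (159/307)   [reduce mod 307]
reciprocity: (159/307) = -1·(307/159) since 159 mod 4 = 3, 307 mod 4 = 3; sign now +1
(307/159) = (148/159)   [reduce mod 159]
148 = 2^2·37; (2/159) = +1 since 159 mod 8 = 7, so (148/159) = (+1)^2·(37/159); sign now +1
reciprocity: (37/159) = +1·(159/37) since 37 mod 4 = 1, 159 mod 4 = 3; sign now +1
(159/37) = (11/37)   [reduce mod 37]
reciprocity: (11/37) = +1·(37/11) since 11 mod 4 = 3, 37 mod 4 = 1; sign now +1
(37/11) = (4/11)   [reduce mod 11]
4 = 2^2·1; (2/11) = -1 since 11 mod 8 = 3, so (4/11) = (-1)^2·(1/11); sign now +1
(1/11) = 1; final value = sign = +1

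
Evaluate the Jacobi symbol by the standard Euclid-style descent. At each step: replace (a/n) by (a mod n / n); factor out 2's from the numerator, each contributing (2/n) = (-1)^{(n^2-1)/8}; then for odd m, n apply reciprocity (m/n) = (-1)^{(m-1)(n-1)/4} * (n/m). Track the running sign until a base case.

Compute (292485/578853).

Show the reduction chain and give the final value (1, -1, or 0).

0

reciprocity: (292485/578853) = +1·(578853/292485) since 292485 mod 4 = 1, 578853 mod 4 = 1; sign now +1
(578853/292485) = (286368/292485)   [reduce mod 292485]
286368 = 2^5·8949; (2/292485) = -1 since 292485 mod 8 = 5, so (286368/292485) = (-1)^5·(8949/292485); sign now -1
reciprocity: (8949/292485) = +1·(292485/8949) since 8949 mod 4 = 1, 292485 mod 4 = 1; sign now -1
(292485/8949) = (6117/8949)   [reduce mod 8949]
reciprocity: (6117/8949) = +1·(8949/6117) since 6117 mod 4 = 1, 8949 mod 4 = 1; sign now -1
(8949/6117) = (2832/6117)   [reduce mod 6117]
2832 = 2^4·177; (2/6117) = -1 since 6117 mod 8 = 5, so (2832/6117) = (-1)^4·(177/6117); sign now -1
reciprocity: (177/6117) = +1·(6117/177) since 177 mod 4 = 1, 6117 mod 4 = 1; sign now -1
(6117/177) = (99/177)   [reduce mod 177]
reciprocity: (99/177) = +1·(177/99) since 99 mod 4 = 3, 177 mod 4 = 1; sign now -1
(177/99) = (78/99)   [reduce mod 99]
78 = 2^1·39; (2/99) = -1 since 99 mod 8 = 3, so (78/99) = (-1)^1·(39/99); sign now +1
reciprocity: (39/99) = -1·(99/39) since 39 mod 4 = 3, 99 mod 4 = 3; sign now -1
(99/39) = (21/39)   [reduce mod 39]
reciprocity: (21/39) = +1·(39/21) since 21 mod 4 = 1, 39 mod 4 = 3; sign now -1
(39/21) = (18/21)   [reduce mod 21]
18 = 2^1·9; (2/21) = -1 since 21 mod 8 = 5, so (18/21) = (-1)^1·(9/21); sign now +1
reciprocity: (9/21) = +1·(21/9) since 9 mod 4 = 1, 21 mod 4 = 1; sign now +1
(21/9) = (3/9)   [reduce mod 9]
reciprocity: (3/9) = +1·(9/3) since 3 mod 4 = 3, 9 mod 4 = 1; sign now +1
(9/3) = (0/3)   [reduce mod 3]
(0/3) = 0   [gcd(a, n) > 1]; final value = 0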